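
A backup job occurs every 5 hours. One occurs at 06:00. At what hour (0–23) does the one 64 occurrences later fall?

64·5 = 320.
320 − 13·24 = 8, so 320 ≡ 8 (mod 24).
(6 + 8) mod 24 = 14.

14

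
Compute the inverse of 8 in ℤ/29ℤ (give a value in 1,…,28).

11

29 = 3·8 + 5
8 = 1·5 + 3
5 = 1·3 + 2
3 = 1·2 + 1
2 = 2·1 + 0
Back-substituting gives 8·11 ≡ 1 (mod 29).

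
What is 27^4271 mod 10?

The units digit of 27^n cycles with period 4: 7, 9, 3, 1, …
4271 leaves remainder 3 on division by 4, so 27^4271 ends in 3.

3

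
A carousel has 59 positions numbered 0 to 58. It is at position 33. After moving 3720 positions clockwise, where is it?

36

3720 = 63·59 + 3, so 3720 mod 59 = 3.
(33 + 3) mod 59 = 36.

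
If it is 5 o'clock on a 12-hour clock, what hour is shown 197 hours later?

10

Dividing 197 by 12 gives quotient 16 and remainder 5.
5 + 5 → 10 on a 12-hour dial.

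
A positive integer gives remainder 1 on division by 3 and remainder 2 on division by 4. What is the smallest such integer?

10

x ≡ 1 (mod 3) gives x ∈ {1, 4, 7, 10}.
The first of these with x mod 4 = 2 is 10.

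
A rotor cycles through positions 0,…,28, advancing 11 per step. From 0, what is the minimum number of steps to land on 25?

26

11⁻¹ ≡ 8 (mod 29) because 11·8 = 88 = 3·29 + 1.
So x ≡ 8·25 = 200 ≡ 26 (mod 29).
Check: 11·26 = 286 = 9·29 + 25.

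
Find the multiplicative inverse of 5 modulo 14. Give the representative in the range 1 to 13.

14 = 2·5 + 4
5 = 1·4 + 1
4 = 4·1 + 0
Back-substituting gives 5·3 ≡ 1 (mod 14).

3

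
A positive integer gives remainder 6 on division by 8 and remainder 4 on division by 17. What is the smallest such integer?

x ≡ 6 (mod 8) gives x ∈ {6, 14, 22, 30, 38}.
The first of these with x mod 17 = 4 is 38.

38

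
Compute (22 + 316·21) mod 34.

316·21 = 6636.
6636 = 195·34 + 6, so 6636 mod 34 = 6.
(22 + 6) mod 34 = 28.

28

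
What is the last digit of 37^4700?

Powers of 7 mod 10 repeat with period 4: 7, 9, 3, 1.
4700 mod 4 = 0, so the last digit matches 7^4 = 1.

1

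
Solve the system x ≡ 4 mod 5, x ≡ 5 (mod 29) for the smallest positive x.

Since 29·4 ≡ 1 (mod 5), take x = 5 + 29·((4−5)·4 mod 5) = 5 + 29·1 = 34.
Check: 34 mod 5 = 4, 34 mod 29 = 5.

34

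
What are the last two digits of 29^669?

By repeated squaring mod 100: 29^1≡29, 29^2≡41, 29^4≡81, 29^8≡61, 29^16≡21, 29^32≡41, 29^64≡81, 29^128≡61, 29^256≡21, 29^512≡41.
669 = 1 + 4 + 8 + 16 + 128 + 512, so 29^669 ≡ 29·81·61·21·61·41 ≡ 69 (mod 100).

69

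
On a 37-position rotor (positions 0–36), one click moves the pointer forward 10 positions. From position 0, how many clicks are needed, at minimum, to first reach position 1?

26

10·26 = 260 = 7·37 + 1, so 10⁻¹ ≡ 26 (mod 37).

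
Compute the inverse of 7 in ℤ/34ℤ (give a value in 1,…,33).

5

34 = 4·7 + 6
7 = 1·6 + 1
6 = 6·1 + 0
Back-substituting gives 7·5 ≡ 1 (mod 34).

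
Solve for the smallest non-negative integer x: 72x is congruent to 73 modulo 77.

47

The inverse of 72 mod 77 is 46 (since 72·46 = 3312 ≡ 1).
Multiplying both sides by 46: x ≡ 46·73 = 3358 ≡ 47 (mod 77).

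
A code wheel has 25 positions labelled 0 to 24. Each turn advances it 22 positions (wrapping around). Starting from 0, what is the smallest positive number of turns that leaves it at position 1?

22·8 = 176 = 7·25 + 1, so 22⁻¹ ≡ 8 (mod 25).

8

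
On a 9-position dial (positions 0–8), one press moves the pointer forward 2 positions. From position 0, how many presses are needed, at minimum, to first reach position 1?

5

9 = 4·2 + 1
2 = 2·1 + 0
Back-substituting gives 2·5 ≡ 1 (mod 9).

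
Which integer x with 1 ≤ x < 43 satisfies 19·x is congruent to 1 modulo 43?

34

19·34 = 646 = 15·43 + 1, so 19⁻¹ ≡ 34 (mod 43).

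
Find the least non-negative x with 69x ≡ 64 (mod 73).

69⁻¹ ≡ 18 (mod 73) because 69·18 = 1242 = 17·73 + 1.
Multiplying both sides by 18: x ≡ 18·64 = 1152 ≡ 57 (mod 73).
Check: 69·57 = 3933 = 53·73 + 64.

57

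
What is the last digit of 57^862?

Last digits of 7^n: 7, 9, 3, 1 (period 4).
862 leaves remainder 2 on division by 4, so 57^862 ends in 9.

9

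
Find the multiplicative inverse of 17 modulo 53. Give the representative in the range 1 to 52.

17·25 = 425 = 8·53 + 1, so 17⁻¹ ≡ 25 (mod 53).

25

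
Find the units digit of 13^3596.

1

Last digits of 3^n: 3, 9, 7, 1 (period 4).
3596 mod 4 = 0, so the last digit matches 3^4 = 1.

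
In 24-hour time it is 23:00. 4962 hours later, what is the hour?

4962 − 206·24 = 18, so 4962 ≡ 18 (mod 24).
(23 + 18) mod 24 = 17.

17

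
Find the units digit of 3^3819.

Last digits of 3^n: 3, 9, 7, 1 (period 4).
3819 leaves remainder 3 on division by 4, so 3^3819 ends in 7.

7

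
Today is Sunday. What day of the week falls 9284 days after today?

9284 = 1326·7 + 2, so 9284 mod 7 = 2.
Sunday + 2 days → Tuesday.

Tuesday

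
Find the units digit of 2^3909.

Last digits of 2^n: 2, 4, 8, 6 (period 4).
3909 leaves remainder 1 on division by 4, so 2^3909 ends in 2.

2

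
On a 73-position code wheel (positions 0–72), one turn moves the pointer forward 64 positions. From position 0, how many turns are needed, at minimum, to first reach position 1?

8

64·8 = 512 = 7·73 + 1, so 64⁻¹ ≡ 8 (mod 73).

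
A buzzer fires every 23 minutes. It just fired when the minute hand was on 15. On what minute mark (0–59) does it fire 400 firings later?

35

400·23 = 9200.
9200 mod 60 = 20 (since 153·60 = 9180).
(15 + 20) mod 60 = 35.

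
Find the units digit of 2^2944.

6

Powers of 2 mod 10 repeat with period 4: 2, 4, 8, 6.
2944 mod 4 = 0, so the last digit matches 2^4 = 6.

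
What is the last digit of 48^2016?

6

Powers of 8 mod 10 repeat with period 4: 8, 4, 2, 6.
2016 leaves remainder 0 on division by 4, so 48^2016 ends in 6.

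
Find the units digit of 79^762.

1

Powers of 9 mod 10 repeat with period 2: 9, 1.
762 mod 2 = 0, so the last digit matches 9^2 = 1.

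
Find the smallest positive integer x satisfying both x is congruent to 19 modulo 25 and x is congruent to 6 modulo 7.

x ≡ 6 (mod 7) gives x ∈ {6, 13, 20, 27, 34, 41, 48, 55, …}.
The first of these with x mod 25 = 19 is 69.

69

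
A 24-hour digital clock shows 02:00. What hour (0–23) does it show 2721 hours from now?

2721 − 113·24 = 9, so 2721 ≡ 9 (mod 24).
(2 + 9) mod 24 = 11.

11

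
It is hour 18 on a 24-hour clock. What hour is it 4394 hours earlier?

16

4394 mod 24 = 2 (since 183·24 = 4392).
(18 − 2) mod 24 = 16.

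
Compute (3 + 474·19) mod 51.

474·19 = 9006.
Dividing 9006 by 51 gives quotient 176 and remainder 30.
(3 + 30) mod 51 = 33.

33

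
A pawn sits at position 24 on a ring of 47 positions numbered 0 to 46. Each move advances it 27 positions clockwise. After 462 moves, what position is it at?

462·27 = 12474.
12474 − 265·47 = 19, so 12474 ≡ 19 (mod 47).
(24 + 19) mod 47 = 43.

43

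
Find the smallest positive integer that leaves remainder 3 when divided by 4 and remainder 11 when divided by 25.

11

x ≡ 3 (mod 4) gives x ∈ {3, 7, 11}.
The first of these with x mod 25 = 11 is 11.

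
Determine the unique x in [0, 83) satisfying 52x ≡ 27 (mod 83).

50

The inverse of 52 mod 83 is 8 (since 52·8 = 416 ≡ 1).
So x ≡ 8·27 = 216 ≡ 50 (mod 83).
Check: 52·50 = 2600 = 31·83 + 27.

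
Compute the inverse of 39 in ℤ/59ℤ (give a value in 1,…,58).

56

59 = 1·39 + 20
39 = 1·20 + 19
20 = 1·19 + 1
19 = 19·1 + 0
Back-substituting gives 39·56 ≡ 1 (mod 59).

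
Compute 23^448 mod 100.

By repeated squaring mod 100: 23^1≡23, 23^2≡29, 23^4≡41, 23^8≡81, 23^16≡61, 23^32≡21, 23^64≡41, 23^128≡81, 23^256≡61.
Since 448 = 64 + 128 + 256 in binary, 23^448 ≡ 41·81·61 ≡ 81 (mod 100).

81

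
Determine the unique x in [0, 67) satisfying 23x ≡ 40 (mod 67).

23⁻¹ ≡ 35 (mod 67) because 23·35 = 805 = 12·67 + 1.
So x ≡ 35·40 = 1400 ≡ 60 (mod 67).

60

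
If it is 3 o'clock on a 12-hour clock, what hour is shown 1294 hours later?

1294 − 107·12 = 10, so 1294 ≡ 10 (mod 12).
3 + 10 → 1 on a 12-hour dial.

1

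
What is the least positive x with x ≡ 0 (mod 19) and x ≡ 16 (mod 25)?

x ≡ 0 (mod 19) gives x ∈ {0, 19, 38, 57, 76, 95, 114, 133, …}.
The first of these with x mod 25 = 16 is 266.

266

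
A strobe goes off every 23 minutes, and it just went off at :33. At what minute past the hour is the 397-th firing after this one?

44

397·23 = 9131.
9131 = 152·60 + 11, so 9131 mod 60 = 11.
(33 + 11) mod 60 = 44.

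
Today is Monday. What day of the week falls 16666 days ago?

Tuesday

16666 − 2380·7 = 6, so 16666 ≡ 6 (mod 7).
Monday − 6 days → Tuesday.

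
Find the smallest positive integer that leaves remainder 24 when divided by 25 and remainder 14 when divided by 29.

x ≡ 24 (mod 25) gives x ∈ {24, 49, 74, 99, 124, 149, 174, 199, …}.
The first of these with x mod 29 = 14 is 449.

449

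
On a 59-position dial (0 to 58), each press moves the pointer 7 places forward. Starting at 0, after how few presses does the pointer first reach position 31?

55

7⁻¹ ≡ 17 (mod 59) because 7·17 = 119 = 2·59 + 1.
Multiplying both sides by 17: x ≡ 17·31 = 527 ≡ 55 (mod 59).
Check: 7·55 = 385 = 6·59 + 31.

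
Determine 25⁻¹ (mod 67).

25·59 = 1475 = 22·67 + 1, so 25⁻¹ ≡ 59 (mod 67).

59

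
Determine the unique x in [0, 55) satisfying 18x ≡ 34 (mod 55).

8

18⁻¹ ≡ 52 (mod 55) because 18·52 = 936 = 17·55 + 1.
So x ≡ 52·34 = 1768 ≡ 8 (mod 55).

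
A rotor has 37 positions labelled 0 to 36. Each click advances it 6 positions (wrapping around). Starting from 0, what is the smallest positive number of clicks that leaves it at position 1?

31

37 = 6·6 + 1
6 = 6·1 + 0
Back-substituting gives 6·31 ≡ 1 (mod 37).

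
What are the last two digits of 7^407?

43

Successive squares of 7 mod 100: 7^1≡7, 7^2≡49, 7^4≡1, 7^8≡1, 7^16≡1, 7^32≡1, 7^64≡1, 7^128≡1, 7^256≡1.
Since 407 = 1 + 2 + 4 + 16 + 128 + 256 in binary, 7^407 ≡ 7·49·1·1·1·1 ≡ 43 (mod 100).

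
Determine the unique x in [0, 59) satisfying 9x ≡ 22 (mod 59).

9⁻¹ ≡ 46 (mod 59) because 9·46 = 414 = 7·59 + 1.
So x ≡ 46·22 = 1012 ≡ 9 (mod 59).

9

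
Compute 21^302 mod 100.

41

By repeated squaring mod 100: 21^1≡21, 21^2≡41, 21^4≡81, 21^8≡61, 21^16≡21, 21^32≡41, 21^64≡81, 21^128≡61, 21^256≡21.
Since 302 = 2 + 4 + 8 + 32 + 256 in binary, 21^302 ≡ 41·81·61·41·21 ≡ 41 (mod 100).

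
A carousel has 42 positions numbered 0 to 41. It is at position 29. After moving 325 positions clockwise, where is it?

18

Dividing 325 by 42 gives quotient 7 and remainder 31.
(29 + 31) mod 42 = 18.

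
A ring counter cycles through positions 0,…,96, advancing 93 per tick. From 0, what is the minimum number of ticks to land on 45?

13

93⁻¹ ≡ 24 (mod 97) because 93·24 = 2232 = 23·97 + 1.
So x ≡ 24·45 = 1080 ≡ 13 (mod 97).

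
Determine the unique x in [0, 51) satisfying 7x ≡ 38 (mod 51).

20

The inverse of 7 mod 51 is 22 (since 7·22 = 154 ≡ 1).
So x ≡ 22·38 = 836 ≡ 20 (mod 51).
Check: 7·20 = 140 = 2·51 + 38.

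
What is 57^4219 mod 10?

Last digits of 7^n: 7, 9, 3, 1 (period 4).
4219 leaves remainder 3 on division by 4, so 57^4219 ends in 3.

3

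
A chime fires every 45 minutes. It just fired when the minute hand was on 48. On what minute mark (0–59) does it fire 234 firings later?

18

234·45 = 10530.
Dividing 10530 by 60 gives quotient 175 and remainder 30.
(48 + 30) mod 60 = 18.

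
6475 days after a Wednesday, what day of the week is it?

Wednesday

6475 mod 7 = 0 (since 925·7 = 6475).
Wednesday + 0 days → Wednesday.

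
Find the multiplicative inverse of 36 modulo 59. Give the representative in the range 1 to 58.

41

59 = 1·36 + 23
36 = 1·23 + 13
23 = 1·13 + 10
13 = 1·10 + 3
10 = 3·3 + 1
3 = 3·1 + 0
Back-substituting gives 36·41 ≡ 1 (mod 59).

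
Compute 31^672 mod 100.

61

By repeated squaring mod 100: 31^1≡31, 31^2≡61, 31^4≡21, 31^8≡41, 31^16≡81, 31^32≡61, 31^64≡21, 31^128≡41, 31^256≡81, 31^512≡61.
Since 672 = 32 + 128 + 512 in binary, 31^672 ≡ 61·41·61 ≡ 61 (mod 100).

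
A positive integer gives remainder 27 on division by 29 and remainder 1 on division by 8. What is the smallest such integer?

x ≡ 1 (mod 8) gives x ∈ {1, 9, 17, 25, 33, 41, 49, 57, …}.
The first of these with x mod 29 = 27 is 201.

201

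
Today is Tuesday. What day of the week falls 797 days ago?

Wednesday

797 = 113·7 + 6, so 797 mod 7 = 6.
Tuesday − 6 days → Wednesday.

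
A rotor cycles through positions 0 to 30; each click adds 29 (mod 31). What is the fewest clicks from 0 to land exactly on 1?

15

29·15 = 435 = 14·31 + 1, so 29⁻¹ ≡ 15 (mod 31).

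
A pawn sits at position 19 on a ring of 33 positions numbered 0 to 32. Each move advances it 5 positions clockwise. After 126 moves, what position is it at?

126·5 = 630.
Dividing 630 by 33 gives quotient 19 and remainder 3.
(19 + 3) mod 33 = 22.

22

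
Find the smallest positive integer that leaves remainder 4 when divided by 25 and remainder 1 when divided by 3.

Since 3·17 ≡ 1 (mod 25), take x = 1 + 3·((4−1)·17 mod 25) = 1 + 3·1 = 4.
Check: 4 mod 25 = 4, 4 mod 3 = 1.

4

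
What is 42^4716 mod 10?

Last digits of 2^n: 2, 4, 8, 6 (period 4).
4716 mod 4 = 0, so the last digit matches 2^4 = 6.

6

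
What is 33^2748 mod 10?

The units digit of 33^n cycles with period 4: 3, 9, 7, 1, …
2748 mod 4 = 0, so the last digit matches 3^4 = 1.

1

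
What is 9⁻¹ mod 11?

5

9·5 = 45 = 4·11 + 1, so 9⁻¹ ≡ 5 (mod 11).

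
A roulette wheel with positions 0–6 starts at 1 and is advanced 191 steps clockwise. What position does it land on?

3

Dividing 191 by 7 gives quotient 27 and remainder 2.
(1 + 2) mod 7 = 3.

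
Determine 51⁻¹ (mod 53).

53 = 1·51 + 2
51 = 25·2 + 1
2 = 2·1 + 0
Back-substituting gives 51·26 ≡ 1 (mod 53).

26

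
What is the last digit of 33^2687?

7

Powers of 3 mod 10 repeat with period 4: 3, 9, 7, 1.
2687 mod 4 = 3, so the last digit matches 3^3 = 7.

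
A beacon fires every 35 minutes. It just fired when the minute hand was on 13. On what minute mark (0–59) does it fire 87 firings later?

87·35 = 3045.
3045 = 50·60 + 45, so 3045 mod 60 = 45.
(13 + 45) mod 60 = 58.

58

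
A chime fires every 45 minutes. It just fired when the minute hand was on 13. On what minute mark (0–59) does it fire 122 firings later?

122·45 = 5490.
5490 − 91·60 = 30, so 5490 ≡ 30 (mod 60).
(13 + 30) mod 60 = 43.

43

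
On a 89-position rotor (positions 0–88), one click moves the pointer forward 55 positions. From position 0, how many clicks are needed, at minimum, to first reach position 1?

55·34 = 1870 = 21·89 + 1, so 55⁻¹ ≡ 34 (mod 89).

34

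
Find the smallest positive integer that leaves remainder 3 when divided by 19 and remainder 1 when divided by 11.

155

x ≡ 1 (mod 11) gives x ∈ {1, 12, 23, 34, 45, 56, 67, 78, …}.
The first of these with x mod 19 = 3 is 155.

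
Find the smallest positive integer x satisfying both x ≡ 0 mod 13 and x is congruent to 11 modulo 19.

182

Since 19·11 ≡ 1 (mod 13), take x = 11 + 19·((0−11)·11 mod 13) = 11 + 19·9 = 182.
Check: 182 mod 13 = 0, 182 mod 19 = 11.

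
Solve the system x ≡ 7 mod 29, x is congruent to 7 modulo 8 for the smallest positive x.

x ≡ 7 (mod 8) gives x ∈ {7}.
The first of these with x mod 29 = 7 is 7.

7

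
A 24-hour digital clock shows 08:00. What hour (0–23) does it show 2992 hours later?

2992 = 124·24 + 16, so 2992 mod 24 = 16.
(8 + 16) mod 24 = 0.

0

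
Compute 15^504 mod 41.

10

Successive squares of 15 mod 41: 15^1≡15, 15^2≡20, 15^4≡31, 15^8≡18, 15^16≡37, 15^32≡16, 15^64≡10, 15^128≡18, 15^256≡37.
504 = 8 + 16 + 32 + 64 + 128 + 256, so 15^504 ≡ 18·37·16·10·18·37 ≡ 10 (mod 41).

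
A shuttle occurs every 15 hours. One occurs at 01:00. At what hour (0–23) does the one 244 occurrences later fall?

244·15 = 3660.
3660 mod 24 = 12 (since 152·24 = 3648).
(1 + 12) mod 24 = 13.

13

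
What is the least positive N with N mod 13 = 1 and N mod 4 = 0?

Since 4·10 ≡ 1 (mod 13), take x = 0 + 4·((1−0)·10 mod 13) = 0 + 4·10 = 40.
Check: 40 mod 13 = 1, 40 mod 4 = 0.

40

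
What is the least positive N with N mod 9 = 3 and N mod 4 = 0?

x ≡ 0 (mod 4) gives x ∈ {0, 4, 8, 12}.
The first of these with x mod 9 = 3 is 12.

12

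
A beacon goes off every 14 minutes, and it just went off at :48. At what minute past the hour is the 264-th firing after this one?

264·14 = 3696.
Dividing 3696 by 60 gives quotient 61 and remainder 36.
(48 + 36) mod 60 = 24.

24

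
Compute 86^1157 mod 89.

23

Successive squares of 86 mod 89: 86^1≡86, 86^2≡9, 86^4≡81, 86^8≡64, 86^16≡2, 86^32≡4, 86^64≡16, 86^128≡78, 86^256≡32, 86^512≡45, 86^1024≡67.
1157 = 1 + 4 + 128 + 1024, so 86^1157 ≡ 86·81·78·67 ≡ 23 (mod 89).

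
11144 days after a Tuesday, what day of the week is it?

Tuesday

Dividing 11144 by 7 gives quotient 1592 and remainder 0.
Tuesday + 0 days → Tuesday.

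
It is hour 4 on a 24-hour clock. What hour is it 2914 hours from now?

14

Dividing 2914 by 24 gives quotient 121 and remainder 10.
(4 + 10) mod 24 = 14.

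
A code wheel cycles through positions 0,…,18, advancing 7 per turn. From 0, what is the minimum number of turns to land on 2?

3

The inverse of 7 mod 19 is 11 (since 7·11 = 77 ≡ 1).
Multiplying both sides by 11: x ≡ 11·2 = 22 ≡ 3 (mod 19).
Check: 7·3 = 21 = 1·19 + 2.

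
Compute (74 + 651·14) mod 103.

21

651·14 = 9114.
9114 = 88·103 + 50, so 9114 mod 103 = 50.
(74 + 50) mod 103 = 21.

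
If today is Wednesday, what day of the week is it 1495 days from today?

Sunday

1495 mod 7 = 4 (since 213·7 = 1491).
Wednesday + 4 days → Sunday.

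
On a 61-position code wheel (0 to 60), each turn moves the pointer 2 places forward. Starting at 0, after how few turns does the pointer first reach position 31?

46

2⁻¹ ≡ 31 (mod 61) because 2·31 = 62 = 1·61 + 1.
Multiplying both sides by 31: x ≡ 31·31 = 961 ≡ 46 (mod 61).
Check: 2·46 = 92 = 1·61 + 31.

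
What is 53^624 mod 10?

1

The units digit of 53^n cycles with period 4: 3, 9, 7, 1, …
624 mod 4 = 0, so the last digit matches 3^4 = 1.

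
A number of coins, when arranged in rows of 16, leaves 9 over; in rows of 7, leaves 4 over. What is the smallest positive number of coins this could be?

25

x ≡ 4 (mod 7) gives x ∈ {4, 11, 18, 25}.
The first of these with x mod 16 = 9 is 25.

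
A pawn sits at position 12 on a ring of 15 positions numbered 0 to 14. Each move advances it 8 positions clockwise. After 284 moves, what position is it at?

4

284·8 = 2272.
2272 = 151·15 + 7, so 2272 mod 15 = 7.
(12 + 7) mod 15 = 4.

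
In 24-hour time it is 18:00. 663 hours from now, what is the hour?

9

663 − 27·24 = 15, so 663 ≡ 15 (mod 24).
(18 + 15) mod 24 = 9.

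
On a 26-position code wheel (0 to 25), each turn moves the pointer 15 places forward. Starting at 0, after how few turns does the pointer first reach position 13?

13

The inverse of 15 mod 26 is 7 (since 15·7 = 105 ≡ 1).
So x ≡ 7·13 = 91 ≡ 13 (mod 26).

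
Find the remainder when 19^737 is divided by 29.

11

Square-and-reduce mod 29: 19^1≡19, 19^2≡13, 19^4≡24, 19^8≡25, 19^16≡16, 19^32≡24, 19^64≡25, 19^128≡16, 19^256≡24, 19^512≡25.
Since 737 = 1 + 32 + 64 + 128 + 512 in binary, 19^737 ≡ 19·24·25·16·25 ≡ 11 (mod 29).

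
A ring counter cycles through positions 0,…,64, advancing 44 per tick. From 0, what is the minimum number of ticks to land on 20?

30

44⁻¹ ≡ 34 (mod 65) because 44·34 = 1496 = 23·65 + 1.
So x ≡ 34·20 = 680 ≡ 30 (mod 65).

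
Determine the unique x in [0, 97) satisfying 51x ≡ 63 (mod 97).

51⁻¹ ≡ 78 (mod 97) because 51·78 = 3978 = 41·97 + 1.
So x ≡ 78·63 = 4914 ≡ 64 (mod 97).

64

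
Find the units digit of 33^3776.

1

Last digits of 3^n: 3, 9, 7, 1 (period 4).
3776 leaves remainder 0 on division by 4, so 33^3776 ends in 1.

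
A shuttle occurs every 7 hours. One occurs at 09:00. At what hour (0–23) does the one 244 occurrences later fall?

244·7 = 1708.
1708 − 71·24 = 4, so 1708 ≡ 4 (mod 24).
(9 + 4) mod 24 = 13.

13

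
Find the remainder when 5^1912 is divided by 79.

5

Square-and-reduce mod 79: 5^1≡5, 5^2≡25, 5^4≡72, 5^8≡49, 5^16≡31, 5^32≡13, 5^64≡11, 5^128≡42, 5^256≡26, 5^512≡44, 5^1024≡40.
1912 = 8 + 16 + 32 + 64 + 256 + 512 + 1024, so 5^1912 ≡ 49·31·13·11·26·44·40 ≡ 5 (mod 79).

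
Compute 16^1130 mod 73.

4

Square-and-reduce mod 73: 16^1≡16, 16^2≡37, 16^4≡55, 16^8≡32, 16^16≡2, 16^32≡4, 16^64≡16, 16^128≡37, 16^256≡55, 16^512≡32, 16^1024≡2.
Since 1130 = 2 + 8 + 32 + 64 + 1024 in binary, 16^1130 ≡ 37·32·4·16·2 ≡ 4 (mod 73).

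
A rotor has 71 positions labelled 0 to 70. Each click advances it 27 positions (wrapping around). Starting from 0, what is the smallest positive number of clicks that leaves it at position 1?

50

71 = 2·27 + 17
27 = 1·17 + 10
17 = 1·10 + 7
10 = 1·7 + 3
7 = 2·3 + 1
3 = 3·1 + 0
Back-substituting gives 27·50 ≡ 1 (mod 71).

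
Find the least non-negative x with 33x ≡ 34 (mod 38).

The inverse of 33 mod 38 is 15 (since 33·15 = 495 ≡ 1).
So x ≡ 15·34 = 510 ≡ 16 (mod 38).
Check: 33·16 = 528 = 13·38 + 34.

16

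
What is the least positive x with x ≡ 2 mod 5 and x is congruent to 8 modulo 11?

52

x ≡ 2 (mod 5) gives x ∈ {2, 7, 12, 17, 22, 27, 32, 37, …}.
The first of these with x mod 11 = 8 is 52.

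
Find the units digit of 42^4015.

The units digit of 42^n cycles with period 4: 2, 4, 8, 6, …
4015 mod 4 = 3, so the last digit matches 2^3 = 8.

8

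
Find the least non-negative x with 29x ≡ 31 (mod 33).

17

The inverse of 29 mod 33 is 8 (since 29·8 = 232 ≡ 1).
So x ≡ 8·31 = 248 ≡ 17 (mod 33).
Check: 29·17 = 493 = 14·33 + 31.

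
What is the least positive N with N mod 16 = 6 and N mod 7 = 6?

6

x ≡ 6 (mod 7) gives x ∈ {6}.
The first of these with x mod 16 = 6 is 6.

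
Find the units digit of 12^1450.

Last digits of 2^n: 2, 4, 8, 6 (period 4).
1450 mod 4 = 2, so the last digit matches 2^2 = 4.

4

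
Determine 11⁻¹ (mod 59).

43

59 = 5·11 + 4
11 = 2·4 + 3
4 = 1·3 + 1
3 = 3·1 + 0
Back-substituting gives 11·43 ≡ 1 (mod 59).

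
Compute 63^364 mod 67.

Square-and-reduce mod 67: 63^1≡63, 63^2≡16, 63^4≡55, 63^8≡10, 63^16≡33, 63^32≡17, 63^64≡21, 63^128≡39, 63^256≡47.
Since 364 = 4 + 8 + 32 + 64 + 256 in binary, 63^364 ≡ 55·10·17·21·47 ≡ 4 (mod 67).

4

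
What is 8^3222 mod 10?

4

The units digit of 8^n cycles with period 4: 8, 4, 2, 6, …
3222 mod 4 = 2, so the last digit matches 8^2 = 4.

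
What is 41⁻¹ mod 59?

59 = 1·41 + 18
41 = 2·18 + 5
18 = 3·5 + 3
5 = 1·3 + 2
3 = 1·2 + 1
2 = 2·1 + 0
Back-substituting gives 41·36 ≡ 1 (mod 59).

36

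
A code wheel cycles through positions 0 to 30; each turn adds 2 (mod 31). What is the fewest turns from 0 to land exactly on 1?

16

31 = 15·2 + 1
2 = 2·1 + 0
Back-substituting gives 2·16 ≡ 1 (mod 31).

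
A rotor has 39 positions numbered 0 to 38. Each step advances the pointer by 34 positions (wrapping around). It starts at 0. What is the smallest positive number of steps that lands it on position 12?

The inverse of 34 mod 39 is 31 (since 34·31 = 1054 ≡ 1).
So x ≡ 31·12 = 372 ≡ 21 (mod 39).

21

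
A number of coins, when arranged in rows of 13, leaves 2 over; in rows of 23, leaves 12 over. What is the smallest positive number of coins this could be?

x ≡ 2 (mod 13) gives x ∈ {2, 15, 28, 41, 54, 67, 80, 93, …}.
The first of these with x mod 23 = 12 is 288.

288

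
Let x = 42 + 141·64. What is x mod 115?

96

141·64 = 9024.
9024 mod 115 = 54 (since 78·115 = 8970).
(42 + 54) mod 115 = 96.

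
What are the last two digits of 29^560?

By repeated squaring mod 100: 29^1≡29, 29^2≡41, 29^4≡81, 29^8≡61, 29^16≡21, 29^32≡41, 29^64≡81, 29^128≡61, 29^256≡21, 29^512≡41.
Since 560 = 16 + 32 + 512 in binary, 29^560 ≡ 21·41·41 ≡ 1 (mod 100).

01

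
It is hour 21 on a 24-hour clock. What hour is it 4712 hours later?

Dividing 4712 by 24 gives quotient 196 and remainder 8.
(21 + 8) mod 24 = 5.

5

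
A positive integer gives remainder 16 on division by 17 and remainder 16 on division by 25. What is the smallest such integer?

Since 25·15 ≡ 1 (mod 17), take x = 16 + 25·((16−16)·15 mod 17) = 16 + 25·0 = 16.
Check: 16 mod 17 = 16, 16 mod 25 = 16.

16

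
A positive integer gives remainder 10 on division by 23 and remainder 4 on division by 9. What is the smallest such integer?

148

Since 9·18 ≡ 1 (mod 23), take x = 4 + 9·((10−4)·18 mod 23) = 4 + 9·16 = 148.
Check: 148 mod 23 = 10, 148 mod 9 = 4.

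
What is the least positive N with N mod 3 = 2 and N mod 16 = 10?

26

x ≡ 2 (mod 3) gives x ∈ {2, 5, 8, 11, 14, 17, 20, 23, …}.
The first of these with x mod 16 = 10 is 26.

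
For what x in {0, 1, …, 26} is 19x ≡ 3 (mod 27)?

3

19⁻¹ ≡ 10 (mod 27) because 19·10 = 190 = 7·27 + 1.
Multiplying both sides by 10: x ≡ 10·3 = 30 ≡ 3 (mod 27).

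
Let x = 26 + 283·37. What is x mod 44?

25

283·37 = 10471.
Dividing 10471 by 44 gives quotient 237 and remainder 43.
(26 + 43) mod 44 = 25.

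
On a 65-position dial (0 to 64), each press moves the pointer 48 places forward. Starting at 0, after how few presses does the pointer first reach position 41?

48⁻¹ ≡ 42 (mod 65) because 48·42 = 2016 = 31·65 + 1.
Multiplying both sides by 42: x ≡ 42·41 = 1722 ≡ 32 (mod 65).

32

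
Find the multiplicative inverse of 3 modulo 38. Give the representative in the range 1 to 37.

3·13 = 39 = 1·38 + 1, so 3⁻¹ ≡ 13 (mod 38).

13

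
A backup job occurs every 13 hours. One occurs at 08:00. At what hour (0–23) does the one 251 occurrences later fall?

7

251·13 = 3263.
3263 mod 24 = 23 (since 135·24 = 3240).
(8 + 23) mod 24 = 7.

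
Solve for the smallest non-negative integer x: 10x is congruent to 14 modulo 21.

The inverse of 10 mod 21 is 19 (since 10·19 = 190 ≡ 1).
So x ≡ 19·14 = 266 ≡ 14 (mod 21).
Check: 10·14 = 140 = 6·21 + 14.

14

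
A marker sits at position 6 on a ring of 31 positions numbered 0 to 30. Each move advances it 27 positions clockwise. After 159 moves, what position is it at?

159·27 = 4293.
4293 − 138·31 = 15, so 4293 ≡ 15 (mod 31).
(6 + 15) mod 31 = 21.

21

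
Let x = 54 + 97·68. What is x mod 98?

97·68 = 6596.
6596 = 67·98 + 30, so 6596 mod 98 = 30.
(54 + 30) mod 98 = 84.

84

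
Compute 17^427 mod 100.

73

Square-and-reduce mod 100: 17^1≡17, 17^2≡89, 17^4≡21, 17^8≡41, 17^16≡81, 17^32≡61, 17^64≡21, 17^128≡41, 17^256≡81.
Since 427 = 1 + 2 + 8 + 32 + 128 + 256 in binary, 17^427 ≡ 17·89·41·61·41·81 ≡ 73 (mod 100).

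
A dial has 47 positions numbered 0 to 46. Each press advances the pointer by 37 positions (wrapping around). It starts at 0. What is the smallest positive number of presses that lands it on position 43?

The inverse of 37 mod 47 is 14 (since 37·14 = 518 ≡ 1).
Multiplying both sides by 14: x ≡ 14·43 = 602 ≡ 38 (mod 47).

38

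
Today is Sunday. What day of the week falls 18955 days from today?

18955 = 2707·7 + 6, so 18955 mod 7 = 6.
Sunday + 6 days → Saturday.

Saturday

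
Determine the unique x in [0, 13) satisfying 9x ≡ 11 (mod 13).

7

The inverse of 9 mod 13 is 3 (since 9·3 = 27 ≡ 1).
So x ≡ 3·11 = 33 ≡ 7 (mod 13).
Check: 9·7 = 63 = 4·13 + 11.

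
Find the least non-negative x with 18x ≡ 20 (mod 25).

The inverse of 18 mod 25 is 7 (since 18·7 = 126 ≡ 1).
Multiplying both sides by 7: x ≡ 7·20 = 140 ≡ 15 (mod 25).
Check: 18·15 = 270 = 10·25 + 20.

15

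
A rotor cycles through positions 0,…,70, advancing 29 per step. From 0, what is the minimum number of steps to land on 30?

The inverse of 29 mod 71 is 49 (since 29·49 = 1421 ≡ 1).
So x ≡ 49·30 = 1470 ≡ 50 (mod 71).
Check: 29·50 = 1450 = 20·71 + 30.

50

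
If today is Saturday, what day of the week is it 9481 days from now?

9481 − 1354·7 = 3, so 9481 ≡ 3 (mod 7).
Saturday + 3 days → Tuesday.

Tuesday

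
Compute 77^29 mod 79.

Successive squares of 77 mod 79: 77^1≡77, 77^2≡4, 77^4≡16, 77^8≡19, 77^16≡45.
Since 29 = 1 + 4 + 8 + 16 in binary, 77^29 ≡ 77·16·19·45 ≡ 53 (mod 79).

53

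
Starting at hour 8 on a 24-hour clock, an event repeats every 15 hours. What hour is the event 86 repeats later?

2

86·15 = 1290.
1290 − 53·24 = 18, so 1290 ≡ 18 (mod 24).
(8 + 18) mod 24 = 2.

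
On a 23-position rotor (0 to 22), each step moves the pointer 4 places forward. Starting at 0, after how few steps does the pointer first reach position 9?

8

4⁻¹ ≡ 6 (mod 23) because 4·6 = 24 = 1·23 + 1.
So x ≡ 6·9 = 54 ≡ 8 (mod 23).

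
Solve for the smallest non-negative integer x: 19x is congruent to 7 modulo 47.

The inverse of 19 mod 47 is 5 (since 19·5 = 95 ≡ 1).
Multiplying both sides by 5: x ≡ 5·7 = 35 ≡ 35 (mod 47).
Check: 19·35 = 665 = 14·47 + 7.

35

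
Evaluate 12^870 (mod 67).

By repeated squaring mod 67: 12^1≡12, 12^2≡10, 12^4≡33, 12^8≡17, 12^16≡21, 12^32≡39, 12^64≡47, 12^128≡65, 12^256≡4, 12^512≡16.
Since 870 = 2 + 4 + 32 + 64 + 256 + 512 in binary, 12^870 ≡ 10·33·39·47·4·16 ≡ 25 (mod 67).

25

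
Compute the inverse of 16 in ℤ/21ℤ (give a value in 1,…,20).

4

21 = 1·16 + 5
16 = 3·5 + 1
5 = 5·1 + 0
Back-substituting gives 16·4 ≡ 1 (mod 21).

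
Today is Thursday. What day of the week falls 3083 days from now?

3083 − 440·7 = 3, so 3083 ≡ 3 (mod 7).
Thursday + 3 days → Sunday.

Sunday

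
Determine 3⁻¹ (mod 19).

19 = 6·3 + 1
3 = 3·1 + 0
Back-substituting gives 3·13 ≡ 1 (mod 19).

13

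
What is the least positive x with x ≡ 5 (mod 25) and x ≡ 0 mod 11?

55

x ≡ 0 (mod 11) gives x ∈ {0, 11, 22, 33, 44, 55}.
The first of these with x mod 25 = 5 is 55.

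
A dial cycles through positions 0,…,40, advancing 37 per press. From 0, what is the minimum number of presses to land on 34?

37⁻¹ ≡ 10 (mod 41) because 37·10 = 370 = 9·41 + 1.
Multiplying both sides by 10: x ≡ 10·34 = 340 ≡ 12 (mod 41).

12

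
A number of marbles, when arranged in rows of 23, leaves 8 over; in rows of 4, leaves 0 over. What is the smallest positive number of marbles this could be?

8

x ≡ 0 (mod 4) gives x ∈ {0, 4, 8}.
The first of these with x mod 23 = 8 is 8.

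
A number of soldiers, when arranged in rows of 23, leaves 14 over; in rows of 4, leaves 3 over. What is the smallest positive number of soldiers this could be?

83

x ≡ 3 (mod 4) gives x ∈ {3, 7, 11, 15, 19, 23, 27, 31, …}.
The first of these with x mod 23 = 14 is 83.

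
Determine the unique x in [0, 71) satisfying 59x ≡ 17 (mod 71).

The inverse of 59 mod 71 is 65 (since 59·65 = 3835 ≡ 1).
Multiplying both sides by 65: x ≡ 65·17 = 1105 ≡ 40 (mod 71).

40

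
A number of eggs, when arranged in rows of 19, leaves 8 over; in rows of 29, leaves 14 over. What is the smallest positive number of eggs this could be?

Since 29·2 ≡ 1 (mod 19), take x = 14 + 29·((8−14)·2 mod 19) = 14 + 29·7 = 217.
Check: 217 mod 19 = 8, 217 mod 29 = 14.

217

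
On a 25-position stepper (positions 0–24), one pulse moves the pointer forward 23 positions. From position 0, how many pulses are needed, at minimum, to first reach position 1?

12

25 = 1·23 + 2
23 = 11·2 + 1
2 = 2·1 + 0
Back-substituting gives 23·12 ≡ 1 (mod 25).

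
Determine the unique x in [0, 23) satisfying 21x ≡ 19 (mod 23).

The inverse of 21 mod 23 is 11 (since 21·11 = 231 ≡ 1).
Multiplying both sides by 11: x ≡ 11·19 = 209 ≡ 2 (mod 23).
Check: 21·2 = 42 = 1·23 + 19.

2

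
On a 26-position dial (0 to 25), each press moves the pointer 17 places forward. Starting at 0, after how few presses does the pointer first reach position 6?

8

17⁻¹ ≡ 23 (mod 26) because 17·23 = 391 = 15·26 + 1.
So x ≡ 23·6 = 138 ≡ 8 (mod 26).
Check: 17·8 = 136 = 5·26 + 6.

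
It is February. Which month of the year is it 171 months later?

May

171 − 14·12 = 3, so 171 ≡ 3 (mod 12).
February + 3 months → May.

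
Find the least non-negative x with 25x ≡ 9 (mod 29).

5

The inverse of 25 mod 29 is 7 (since 25·7 = 175 ≡ 1).
Multiplying both sides by 7: x ≡ 7·9 = 63 ≡ 5 (mod 29).
Check: 25·5 = 125 = 4·29 + 9.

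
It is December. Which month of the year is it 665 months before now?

July

665 = 55·12 + 5, so 665 mod 12 = 5.
December − 5 months → July.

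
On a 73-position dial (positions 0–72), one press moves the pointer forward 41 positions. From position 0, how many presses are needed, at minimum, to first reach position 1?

41·57 = 2337 = 32·73 + 1, so 41⁻¹ ≡ 57 (mod 73).

57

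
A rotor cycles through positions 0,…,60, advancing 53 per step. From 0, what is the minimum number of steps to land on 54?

39

The inverse of 53 mod 61 is 38 (since 53·38 = 2014 ≡ 1).
So x ≡ 38·54 = 2052 ≡ 39 (mod 61).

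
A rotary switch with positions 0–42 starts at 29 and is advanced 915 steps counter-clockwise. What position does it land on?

17

915 − 21·43 = 12, so 915 ≡ 12 (mod 43).
(29 − 12) mod 43 = 17.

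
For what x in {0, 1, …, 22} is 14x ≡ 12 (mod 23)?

14

14⁻¹ ≡ 5 (mod 23) because 14·5 = 70 = 3·23 + 1.
So x ≡ 5·12 = 60 ≡ 14 (mod 23).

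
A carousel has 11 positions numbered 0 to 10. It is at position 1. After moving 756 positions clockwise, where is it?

9

756 = 68·11 + 8, so 756 mod 11 = 8.
(1 + 8) mod 11 = 9.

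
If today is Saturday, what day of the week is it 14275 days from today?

Monday

14275 = 2039·7 + 2, so 14275 mod 7 = 2.
Saturday + 2 days → Monday.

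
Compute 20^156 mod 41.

16

Square-and-reduce mod 41: 20^1≡20, 20^2≡31, 20^4≡18, 20^8≡37, 20^16≡16, 20^32≡10, 20^64≡18, 20^128≡37.
156 = 4 + 8 + 16 + 128, so 20^156 ≡ 18·37·16·37 ≡ 16 (mod 41).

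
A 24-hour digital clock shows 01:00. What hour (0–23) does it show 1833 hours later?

10

1833 = 76·24 + 9, so 1833 mod 24 = 9.
(1 + 9) mod 24 = 10.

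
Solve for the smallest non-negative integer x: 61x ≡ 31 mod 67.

The inverse of 61 mod 67 is 11 (since 61·11 = 671 ≡ 1).
Multiplying both sides by 11: x ≡ 11·31 = 341 ≡ 6 (mod 67).
Check: 61·6 = 366 = 5·67 + 31.

6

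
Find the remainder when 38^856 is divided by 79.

18

Square-and-reduce mod 79: 38^1≡38, 38^2≡22, 38^4≡10, 38^8≡21, 38^16≡46, 38^32≡62, 38^64≡52, 38^128≡18, 38^256≡8, 38^512≡64.
Since 856 = 8 + 16 + 64 + 256 + 512 in binary, 38^856 ≡ 21·46·52·8·64 ≡ 18 (mod 79).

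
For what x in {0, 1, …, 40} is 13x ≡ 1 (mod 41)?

19

The inverse of 13 mod 41 is 19 (since 13·19 = 247 ≡ 1).
So x ≡ 19·1 = 19 ≡ 19 (mod 41).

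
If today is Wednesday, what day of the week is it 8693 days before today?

Dividing 8693 by 7 gives quotient 1241 and remainder 6.
Wednesday − 6 days → Thursday.

Thursday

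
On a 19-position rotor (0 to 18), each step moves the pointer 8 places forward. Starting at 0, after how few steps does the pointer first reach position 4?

10

8⁻¹ ≡ 12 (mod 19) because 8·12 = 96 = 5·19 + 1.
Multiplying both sides by 12: x ≡ 12·4 = 48 ≡ 10 (mod 19).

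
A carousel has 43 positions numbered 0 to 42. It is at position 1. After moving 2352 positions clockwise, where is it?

2352 = 54·43 + 30, so 2352 mod 43 = 30.
(1 + 30) mod 43 = 31.

31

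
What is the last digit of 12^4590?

4

Powers of 2 mod 10 repeat with period 4: 2, 4, 8, 6.
4590 mod 4 = 2, so the last digit matches 2^2 = 4.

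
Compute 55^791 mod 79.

23

By repeated squaring mod 79: 55^1≡55, 55^2≡23, 55^4≡55, 55^8≡23, 55^16≡55, 55^32≡23, 55^64≡55, 55^128≡23, 55^256≡55, 55^512≡23.
791 = 1 + 2 + 4 + 16 + 256 + 512, so 55^791 ≡ 55·23·55·55·55·23 ≡ 23 (mod 79).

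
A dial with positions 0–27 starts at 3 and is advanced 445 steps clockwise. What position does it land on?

Dividing 445 by 28 gives quotient 15 and remainder 25.
(3 + 25) mod 28 = 0.

0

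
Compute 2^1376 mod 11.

9

By repeated squaring mod 11: 2^1≡2, 2^2≡4, 2^4≡5, 2^8≡3, 2^16≡9, 2^32≡4, 2^64≡5, 2^128≡3, 2^256≡9, 2^512≡4, 2^1024≡5.
Since 1376 = 32 + 64 + 256 + 1024 in binary, 2^1376 ≡ 4·5·9·5 ≡ 9 (mod 11).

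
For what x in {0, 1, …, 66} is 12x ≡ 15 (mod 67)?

The inverse of 12 mod 67 is 28 (since 12·28 = 336 ≡ 1).
So x ≡ 28·15 = 420 ≡ 18 (mod 67).

18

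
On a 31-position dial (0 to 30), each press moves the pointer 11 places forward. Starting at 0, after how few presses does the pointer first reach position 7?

The inverse of 11 mod 31 is 17 (since 11·17 = 187 ≡ 1).
So x ≡ 17·7 = 119 ≡ 26 (mod 31).

26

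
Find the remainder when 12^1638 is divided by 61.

20

Successive squares of 12 mod 61: 12^1≡12, 12^2≡22, 12^4≡57, 12^8≡16, 12^16≡12, 12^32≡22, 12^64≡57, 12^128≡16, 12^256≡12, 12^512≡22, 12^1024≡57.
Since 1638 = 2 + 4 + 32 + 64 + 512 + 1024 in binary, 12^1638 ≡ 22·57·22·57·22·57 ≡ 20 (mod 61).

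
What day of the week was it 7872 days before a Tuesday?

Friday

7872 mod 7 = 4 (since 1124·7 = 7868).
Tuesday − 4 days → Friday.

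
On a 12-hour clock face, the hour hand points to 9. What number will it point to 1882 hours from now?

Dividing 1882 by 12 gives quotient 156 and remainder 10.
9 + 10 → 7 on a 12-hour dial.

7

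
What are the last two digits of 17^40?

01

By repeated squaring mod 100: 17^1≡17, 17^2≡89, 17^4≡21, 17^8≡41, 17^16≡81, 17^32≡61.
40 = 8 + 32, so 17^40 ≡ 41·61 ≡ 1 (mod 100).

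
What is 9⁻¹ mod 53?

6

53 = 5·9 + 8
9 = 1·8 + 1
8 = 8·1 + 0
Back-substituting gives 9·6 ≡ 1 (mod 53).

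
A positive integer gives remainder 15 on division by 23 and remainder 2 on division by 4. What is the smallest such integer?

Since 4·6 ≡ 1 (mod 23), take x = 2 + 4·((15−2)·6 mod 23) = 2 + 4·9 = 38.
Check: 38 mod 23 = 15, 38 mod 4 = 2.

38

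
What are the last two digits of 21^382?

41

By repeated squaring mod 100: 21^1≡21, 21^2≡41, 21^4≡81, 21^8≡61, 21^16≡21, 21^32≡41, 21^64≡81, 21^128≡61, 21^256≡21.
382 = 2 + 4 + 8 + 16 + 32 + 64 + 256, so 21^382 ≡ 41·81·61·21·41·81·21 ≡ 41 (mod 100).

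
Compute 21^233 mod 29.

Successive squares of 21 mod 29: 21^1≡21, 21^2≡6, 21^4≡7, 21^8≡20, 21^16≡23, 21^32≡7, 21^64≡20, 21^128≡23.
Since 233 = 1 + 8 + 32 + 64 + 128 in binary, 21^233 ≡ 21·20·7·20·23 ≡ 14 (mod 29).

14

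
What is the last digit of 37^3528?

1

Last digits of 7^n: 7, 9, 3, 1 (period 4).
3528 leaves remainder 0 on division by 4, so 37^3528 ends in 1.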